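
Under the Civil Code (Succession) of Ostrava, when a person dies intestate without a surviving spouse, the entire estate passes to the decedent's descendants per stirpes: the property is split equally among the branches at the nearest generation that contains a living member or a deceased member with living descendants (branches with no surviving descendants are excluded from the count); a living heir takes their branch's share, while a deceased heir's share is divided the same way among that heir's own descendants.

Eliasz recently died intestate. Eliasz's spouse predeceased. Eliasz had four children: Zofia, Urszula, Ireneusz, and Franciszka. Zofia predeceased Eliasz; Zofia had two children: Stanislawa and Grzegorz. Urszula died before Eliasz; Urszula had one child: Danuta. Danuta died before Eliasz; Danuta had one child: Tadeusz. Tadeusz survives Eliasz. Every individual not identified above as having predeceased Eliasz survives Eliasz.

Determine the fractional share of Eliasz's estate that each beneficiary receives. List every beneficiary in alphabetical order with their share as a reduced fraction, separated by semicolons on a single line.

Franciszka 1/4; Grzegorz 1/8; Ireneusz 1/4; Stanislawa 1/8; Tadeusz 1/4

There is no surviving spouse, so the entire estate passes to Eliasz's descendants per stirpes.
The estate is divided into 4 equal shares of 1/4 among Zofia, Urszula, Ireneusz, Franciszka.
Zofia predeceased; the 1/4 allotted to Zofia's branch passes to Zofia's issue by representation.
The 1/4 is divided into 2 equal shares of 1/8 among Stanislawa, Grzegorz.
Stanislawa is living and takes 1/8.
Grzegorz is living and takes 1/8.
Urszula predeceased; the 1/4 allotted to Urszula's branch passes to Urszula's issue by representation.
Danuta's line is the sole branch at this level, so the full 1/4 passes to Danuta's issue by representation.
Tadeusz is the sole taker at this level and receives the full 1/4.
Ireneusz is living and takes 1/4.
Franciszka is living and takes 1/4.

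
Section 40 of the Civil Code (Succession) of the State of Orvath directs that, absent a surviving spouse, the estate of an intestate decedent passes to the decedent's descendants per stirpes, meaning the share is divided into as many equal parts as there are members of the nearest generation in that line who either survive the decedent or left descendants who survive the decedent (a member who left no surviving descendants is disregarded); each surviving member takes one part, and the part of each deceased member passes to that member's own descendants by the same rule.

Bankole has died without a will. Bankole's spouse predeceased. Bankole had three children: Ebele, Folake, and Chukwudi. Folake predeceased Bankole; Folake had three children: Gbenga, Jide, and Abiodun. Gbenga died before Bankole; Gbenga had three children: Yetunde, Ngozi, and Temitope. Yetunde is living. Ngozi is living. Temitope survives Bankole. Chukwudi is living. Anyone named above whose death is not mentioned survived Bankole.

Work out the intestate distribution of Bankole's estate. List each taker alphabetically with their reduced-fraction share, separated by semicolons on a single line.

Abiodun 1/9; Chukwudi 1/3; Ebele 1/3; Jide 1/9; Ngozi 1/27; Temitope 1/27; Yetunde 1/27

There is no surviving spouse, so the entire estate passes to Bankole's descendants per stirpes.
The estate is divided into 3 equal shares of 1/3 among Ebele, Folake, Chukwudi.
Ebele is living and takes 1/3.
Folake predeceased; the 1/3 allotted to Folake's branch passes to Folake's issue by representation.
The 1/3 is divided into 3 equal shares of 1/9 among Gbenga, Jide, Abiodun.
Gbenga predeceased; the 1/9 allotted to Gbenga's branch passes to Gbenga's issue by representation.
The 1/9 is divided into 3 equal shares of 1/27 among Yetunde, Ngozi, Temitope.
Yetunde is living and takes 1/27.
Ngozi is living and takes 1/27.
Temitope is living and takes 1/27.
Jide is living and takes 1/9.
Abiodun is living and takes 1/9.
Chukwudi is living and takes 1/3.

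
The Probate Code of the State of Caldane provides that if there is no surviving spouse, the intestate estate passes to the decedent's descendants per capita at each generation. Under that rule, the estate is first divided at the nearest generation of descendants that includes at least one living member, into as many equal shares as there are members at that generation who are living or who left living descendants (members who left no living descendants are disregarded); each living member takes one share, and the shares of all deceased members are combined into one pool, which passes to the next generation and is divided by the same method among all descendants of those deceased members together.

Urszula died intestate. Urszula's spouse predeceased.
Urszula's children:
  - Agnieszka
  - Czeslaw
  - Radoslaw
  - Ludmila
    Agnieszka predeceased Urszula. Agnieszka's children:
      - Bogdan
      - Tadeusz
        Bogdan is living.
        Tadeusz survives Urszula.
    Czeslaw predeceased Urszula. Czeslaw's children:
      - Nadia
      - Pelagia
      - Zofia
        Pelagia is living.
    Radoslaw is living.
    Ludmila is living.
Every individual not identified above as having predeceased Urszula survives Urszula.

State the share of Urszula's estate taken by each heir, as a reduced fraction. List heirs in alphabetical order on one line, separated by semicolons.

Bogdan 1/10; Ludmila 1/4; Nadia 1/10; Pelagia 1/10; Radoslaw 1/4; Tadeusz 1/10; Zofia 1/10

There is no surviving spouse, so the entire estate passes to Urszula's descendants per capita at each generation.
At generation 1 (Agnieszka, Czeslaw, Radoslaw, Ludmila) there are 4 shares of (1)/4 = 1/4 each.
Living: Radoslaw and Ludmila — each takes 1/4.
Deceased: Agnieszka and Czeslaw. Their combined 1/2 is pooled and carried to generation 2.
At generation 2 (Bogdan, Tadeusz, Nadia, Pelagia, Zofia) there are 5 shares of (1/2)/5 = 1/10 each.
Living: Bogdan, Tadeusz, Nadia, Pelagia, and Zofia — each takes 1/10.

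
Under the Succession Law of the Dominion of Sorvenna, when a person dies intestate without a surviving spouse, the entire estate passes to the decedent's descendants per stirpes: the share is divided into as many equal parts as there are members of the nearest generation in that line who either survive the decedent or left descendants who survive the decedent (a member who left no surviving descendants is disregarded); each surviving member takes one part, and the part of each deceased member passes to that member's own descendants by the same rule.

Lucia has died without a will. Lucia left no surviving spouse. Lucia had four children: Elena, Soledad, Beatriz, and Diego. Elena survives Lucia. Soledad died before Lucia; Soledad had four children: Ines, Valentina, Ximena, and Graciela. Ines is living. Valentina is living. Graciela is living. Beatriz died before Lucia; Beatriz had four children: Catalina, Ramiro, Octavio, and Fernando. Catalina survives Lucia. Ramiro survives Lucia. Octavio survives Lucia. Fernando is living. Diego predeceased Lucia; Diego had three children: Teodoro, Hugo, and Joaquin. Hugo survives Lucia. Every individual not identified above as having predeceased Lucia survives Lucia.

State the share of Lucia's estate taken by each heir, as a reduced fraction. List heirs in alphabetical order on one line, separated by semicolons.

There is no surviving spouse, so the entire estate passes to Lucia's descendants per stirpes.
The estate is divided into 4 equal shares of 1/4 among Elena, Soledad, Beatriz, Diego.
Elena is living and takes 1/4.
Soledad predeceased; the 1/4 allotted to Soledad's branch passes to Soledad's issue by representation.
The 1/4 is divided into 4 equal shares of 1/16 among Ines, Valentina, Ximena, Graciela.
Ines is living and takes 1/16.
Valentina is living and takes 1/16.
Ximena is living and takes 1/16.
Graciela is living and takes 1/16.
Beatriz predeceased; the 1/4 allotted to Beatriz's branch passes to Beatriz's issue by representation.
The 1/4 is divided into 4 equal shares of 1/16 among Catalina, Ramiro, Octavio, Fernando.
Catalina is living and takes 1/16.
Ramiro is living and takes 1/16.
Octavio is living and takes 1/16.
Fernando is living and takes 1/16.
Diego predeceased; the 1/4 allotted to Diego's branch passes to Diego's issue by representation.
The 1/4 is divided into 3 equal shares of 1/12 among Teodoro, Hugo, Joaquin.
Teodoro is living and takes 1/12.
Hugo is living and takes 1/12.
Joaquin is living and takes 1/12.

Catalina 1/16; Elena 1/4; Fernando 1/16; Graciela 1/16; Hugo 1/12; Ines 1/16; Joaquin 1/12; Octavio 1/16; Ramiro 1/16; Teodoro 1/12; Valentina 1/16; Ximena 1/16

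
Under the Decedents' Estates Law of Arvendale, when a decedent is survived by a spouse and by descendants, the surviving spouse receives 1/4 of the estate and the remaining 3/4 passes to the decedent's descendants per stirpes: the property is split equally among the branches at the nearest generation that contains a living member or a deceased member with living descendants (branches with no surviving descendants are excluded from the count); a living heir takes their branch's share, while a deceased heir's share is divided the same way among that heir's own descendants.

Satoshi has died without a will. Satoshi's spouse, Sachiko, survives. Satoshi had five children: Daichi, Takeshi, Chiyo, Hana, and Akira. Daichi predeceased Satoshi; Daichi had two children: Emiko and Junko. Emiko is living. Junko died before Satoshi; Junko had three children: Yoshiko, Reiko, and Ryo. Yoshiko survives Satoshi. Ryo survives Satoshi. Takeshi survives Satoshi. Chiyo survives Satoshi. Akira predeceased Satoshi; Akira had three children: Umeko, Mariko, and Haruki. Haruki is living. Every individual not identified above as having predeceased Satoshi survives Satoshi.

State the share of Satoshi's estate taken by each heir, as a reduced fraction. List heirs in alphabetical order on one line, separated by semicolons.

Chiyo 3/20; Emiko 3/40; Hana 3/20; Haruki 1/20; Mariko 1/20; Reiko 1/40; Ryo 1/40; Sachiko 1/4; Takeshi 3/20; Umeko 1/20; Yoshiko 1/40

Sachiko, as surviving spouse, takes 1/4.
The remaining 3/4 passes to Satoshi's descendants per stirpes.
The 3/4 is divided into 5 equal shares of 3/20 among Daichi, Takeshi, Chiyo, Hana, Akira.
Daichi predeceased; the 3/20 allotted to Daichi's branch passes to Daichi's issue by representation.
The 3/20 is divided into 2 equal shares of 3/40 among Emiko, Junko.
Emiko is living and takes 3/40.
Junko predeceased; the 3/40 allotted to Junko's branch passes to Junko's issue by representation.
The 3/40 is divided into 3 equal shares of 1/40 among Yoshiko, Reiko, Ryo.
Yoshiko is living and takes 1/40.
Reiko is living and takes 1/40.
Ryo is living and takes 1/40.
Takeshi is living and takes 3/20.
Chiyo is living and takes 3/20.
Hana is living and takes 3/20.
Akira predeceased; the 3/20 allotted to Akira's branch passes to Akira's issue by representation.
The 3/20 is divided into 3 equal shares of 1/20 among Umeko, Mariko, Haruki.
Umeko is living and takes 1/20.
Mariko is living and takes 1/20.
Haruki is living and takes 1/20.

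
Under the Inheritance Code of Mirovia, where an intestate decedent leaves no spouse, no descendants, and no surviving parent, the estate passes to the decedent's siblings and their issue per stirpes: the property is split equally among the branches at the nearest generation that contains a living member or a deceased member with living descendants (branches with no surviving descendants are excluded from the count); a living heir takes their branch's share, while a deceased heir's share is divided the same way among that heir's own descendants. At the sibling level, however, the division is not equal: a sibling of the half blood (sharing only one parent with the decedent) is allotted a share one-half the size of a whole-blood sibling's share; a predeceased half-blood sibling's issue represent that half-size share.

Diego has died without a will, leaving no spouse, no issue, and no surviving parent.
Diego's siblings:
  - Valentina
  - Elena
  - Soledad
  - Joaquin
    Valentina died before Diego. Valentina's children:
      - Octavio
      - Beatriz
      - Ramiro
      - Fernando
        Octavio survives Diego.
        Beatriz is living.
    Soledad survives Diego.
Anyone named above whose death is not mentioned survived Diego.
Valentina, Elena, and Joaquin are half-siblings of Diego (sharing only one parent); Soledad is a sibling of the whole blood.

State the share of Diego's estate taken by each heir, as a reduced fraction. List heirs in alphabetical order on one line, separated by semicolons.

Beatriz 1/20; Elena 1/5; Fernando 1/20; Joaquin 1/5; Octavio 1/20; Ramiro 1/20; Soledad 2/5

No spouse, descendants, or parent survives, so the estate passes to Diego's siblings per stirpes.
Half-blood siblings count for one-half the weight of whole-blood siblings at the initial division.
Dividing 1 in proportion to weights (total weight 5/2): Valentina (weight 1/2) → 1/5; Elena (weight 1/2) → 1/5; Soledad (weight 1) → 2/5; Joaquin (weight 1/2) → 1/5.
Valentina predeceased; the 1/5 allotted to Valentina's branch passes to Valentina's issue by representation.
The 1/5 is divided into 4 equal shares of 1/20 among Octavio, Beatriz, Ramiro, Fernando.
Octavio is living and takes 1/20.
Beatriz is living and takes 1/20.
Ramiro is living and takes 1/20.
Fernando is living and takes 1/20.
Elena is living and takes 1/5.
Soledad is living and takes 2/5.
Joaquin is living and takes 1/5.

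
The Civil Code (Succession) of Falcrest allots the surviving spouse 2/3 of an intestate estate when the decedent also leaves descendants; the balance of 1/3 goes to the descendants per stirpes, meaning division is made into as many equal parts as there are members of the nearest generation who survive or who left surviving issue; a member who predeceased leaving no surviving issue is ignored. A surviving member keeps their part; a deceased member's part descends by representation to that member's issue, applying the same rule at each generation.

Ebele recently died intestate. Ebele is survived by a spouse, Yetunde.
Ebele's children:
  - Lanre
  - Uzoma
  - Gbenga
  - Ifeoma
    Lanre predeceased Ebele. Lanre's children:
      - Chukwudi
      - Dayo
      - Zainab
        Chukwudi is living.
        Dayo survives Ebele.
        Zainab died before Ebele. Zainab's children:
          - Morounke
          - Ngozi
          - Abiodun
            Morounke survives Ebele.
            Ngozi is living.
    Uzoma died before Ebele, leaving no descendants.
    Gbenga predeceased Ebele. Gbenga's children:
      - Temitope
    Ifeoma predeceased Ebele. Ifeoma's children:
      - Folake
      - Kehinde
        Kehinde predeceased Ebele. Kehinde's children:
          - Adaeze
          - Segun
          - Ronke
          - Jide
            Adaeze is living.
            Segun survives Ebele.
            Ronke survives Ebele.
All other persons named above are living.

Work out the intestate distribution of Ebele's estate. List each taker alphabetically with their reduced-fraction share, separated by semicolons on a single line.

Yetunde, as surviving spouse, takes 2/3.
The remaining 1/3 passes to Ebele's descendants per stirpes.
Uzoma left no surviving issue, so that branch lapses and is disregarded.
The 1/3 is divided into 3 equal shares of 1/9 among Lanre, Gbenga, Ifeoma.
Lanre predeceased; the 1/9 allotted to Lanre's branch passes to Lanre's issue by representation.
The 1/9 is divided into 3 equal shares of 1/27 among Chukwudi, Dayo, Zainab.
Chukwudi is living and takes 1/27.
Dayo is living and takes 1/27.
Zainab predeceased; the 1/27 allotted to Zainab's branch passes to Zainab's issue by representation.
The 1/27 is divided into 3 equal shares of 1/81 among Morounke, Ngozi, Abiodun.
Morounke is living and takes 1/81.
Ngozi is living and takes 1/81.
Abiodun is living and takes 1/81.
Gbenga predeceased; the 1/9 allotted to Gbenga's branch passes to Gbenga's issue by representation.
Temitope is the sole taker at this level and receives the full 1/9.
Ifeoma predeceased; the 1/9 allotted to Ifeoma's branch passes to Ifeoma's issue by representation.
The 1/9 is divided into 2 equal shares of 1/18 among Folake, Kehinde.
Folake is living and takes 1/18.
Kehinde predeceased; the 1/18 allotted to Kehinde's branch passes to Kehinde's issue by representation.
The 1/18 is divided into 4 equal shares of 1/72 among Adaeze, Segun, Ronke, Jide.
Adaeze is living and takes 1/72.
Segun is living and takes 1/72.
Ronke is living and takes 1/72.
Jide is living and takes 1/72.

Abiodun 1/81; Adaeze 1/72; Chukwudi 1/27; Dayo 1/27; Folake 1/18; Jide 1/72; Morounke 1/81; Ngozi 1/81; Ronke 1/72; Segun 1/72; Temitope 1/9; Yetunde 2/3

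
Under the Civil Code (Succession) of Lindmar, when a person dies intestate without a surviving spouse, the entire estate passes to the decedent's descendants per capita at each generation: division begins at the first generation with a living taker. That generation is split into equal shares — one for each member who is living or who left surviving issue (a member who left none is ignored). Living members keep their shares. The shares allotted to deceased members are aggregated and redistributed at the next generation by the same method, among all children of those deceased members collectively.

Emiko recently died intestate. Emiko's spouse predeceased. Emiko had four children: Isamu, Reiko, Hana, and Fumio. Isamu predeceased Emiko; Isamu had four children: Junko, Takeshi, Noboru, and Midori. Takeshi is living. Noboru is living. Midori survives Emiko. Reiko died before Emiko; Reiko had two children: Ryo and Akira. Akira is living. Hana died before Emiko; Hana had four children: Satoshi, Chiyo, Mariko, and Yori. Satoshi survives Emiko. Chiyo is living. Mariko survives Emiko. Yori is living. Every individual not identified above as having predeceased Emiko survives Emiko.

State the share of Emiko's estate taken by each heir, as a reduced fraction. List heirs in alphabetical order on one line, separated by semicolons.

There is no surviving spouse, so the entire estate passes to Emiko's descendants per capita at each generation.
At generation 1 (Isamu, Reiko, Hana, Fumio) there are 4 shares of (1)/4 = 1/4 each.
Living: Fumio — each takes 1/4.
Deceased: Isamu, Reiko, and Hana. Their combined 3/4 is pooled and carried to generation 2.
At generation 2 (Junko, Takeshi, Noboru, Midori, Ryo, Akira, Satoshi, Chiyo, Mariko, Yori) there are 10 shares of (3/4)/10 = 3/40 each.
Living: Junko, Takeshi, Noboru, Midori, Ryo, Akira, Satoshi, Chiyo, Mariko, and Yori — each takes 3/40.

Akira 3/40; Chiyo 3/40; Fumio 1/4; Junko 3/40; Mariko 3/40; Midori 3/40; Noboru 3/40; Ryo 3/40; Satoshi 3/40; Takeshi 3/40; Yori 3/40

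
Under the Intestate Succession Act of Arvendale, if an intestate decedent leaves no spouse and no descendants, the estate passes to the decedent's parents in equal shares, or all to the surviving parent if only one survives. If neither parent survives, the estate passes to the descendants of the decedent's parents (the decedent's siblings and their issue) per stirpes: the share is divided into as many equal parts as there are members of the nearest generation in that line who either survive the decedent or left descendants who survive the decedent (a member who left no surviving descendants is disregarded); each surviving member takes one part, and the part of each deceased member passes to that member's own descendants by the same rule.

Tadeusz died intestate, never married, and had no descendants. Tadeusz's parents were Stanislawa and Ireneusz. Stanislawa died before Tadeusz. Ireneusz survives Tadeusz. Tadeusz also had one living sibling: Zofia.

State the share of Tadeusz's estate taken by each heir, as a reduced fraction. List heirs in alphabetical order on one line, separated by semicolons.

Ireneusz 1

Only one parent, Ireneusz, survives, so Ireneusz takes the entire estate. The siblings take nothing because a surviving parent has priority.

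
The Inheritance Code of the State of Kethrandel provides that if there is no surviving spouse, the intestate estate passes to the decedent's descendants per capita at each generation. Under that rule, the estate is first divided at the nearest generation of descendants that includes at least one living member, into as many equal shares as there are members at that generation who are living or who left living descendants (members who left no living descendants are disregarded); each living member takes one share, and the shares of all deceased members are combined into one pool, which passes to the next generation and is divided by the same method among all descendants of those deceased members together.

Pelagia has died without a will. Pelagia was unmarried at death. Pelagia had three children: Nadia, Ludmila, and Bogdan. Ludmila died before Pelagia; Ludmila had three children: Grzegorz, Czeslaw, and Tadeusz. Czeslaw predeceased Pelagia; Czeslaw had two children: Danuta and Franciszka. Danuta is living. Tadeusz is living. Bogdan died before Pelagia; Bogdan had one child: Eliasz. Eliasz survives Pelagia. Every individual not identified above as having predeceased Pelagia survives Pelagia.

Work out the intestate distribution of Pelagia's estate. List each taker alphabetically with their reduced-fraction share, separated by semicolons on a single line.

Danuta 1/12; Eliasz 1/6; Franciszka 1/12; Grzegorz 1/6; Nadia 1/3; Tadeusz 1/6

There is no surviving spouse, so the entire estate passes to Pelagia's descendants per capita at each generation.
At generation 1 (Nadia, Ludmila, Bogdan) there are 3 shares of (1)/3 = 1/3 each.
Living: Nadia — each takes 1/3.
Deceased: Ludmila and Bogdan. Their combined 2/3 is pooled and carried to generation 2.
At generation 2 (Grzegorz, Czeslaw, Tadeusz, Eliasz) there are 4 shares of (2/3)/4 = 1/6 each.
Living: Grzegorz, Tadeusz, and Eliasz — each takes 1/6.
Deceased: Czeslaw. That 1/6 share is carried to generation 3.
At generation 3 (Danuta, Franciszka) there are 2 shares of (1/6)/2 = 1/12 each.
Living: Danuta and Franciszka — each takes 1/12.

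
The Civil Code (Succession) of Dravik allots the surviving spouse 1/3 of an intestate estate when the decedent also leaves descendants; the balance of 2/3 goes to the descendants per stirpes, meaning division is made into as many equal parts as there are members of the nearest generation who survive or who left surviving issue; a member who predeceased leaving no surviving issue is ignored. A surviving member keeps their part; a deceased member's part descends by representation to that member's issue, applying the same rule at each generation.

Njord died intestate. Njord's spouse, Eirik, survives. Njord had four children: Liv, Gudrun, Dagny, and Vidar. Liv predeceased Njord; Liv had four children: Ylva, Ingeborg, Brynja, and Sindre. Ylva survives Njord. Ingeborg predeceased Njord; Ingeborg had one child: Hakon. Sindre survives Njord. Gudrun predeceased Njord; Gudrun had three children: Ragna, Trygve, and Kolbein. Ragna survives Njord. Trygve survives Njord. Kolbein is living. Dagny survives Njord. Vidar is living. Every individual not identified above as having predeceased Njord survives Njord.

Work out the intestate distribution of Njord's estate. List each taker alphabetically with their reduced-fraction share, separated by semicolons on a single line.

Eirik, as surviving spouse, takes 1/3.
The remaining 2/3 passes to Njord's descendants per stirpes.
The 2/3 is divided into 4 equal shares of 1/6 among Liv, Gudrun, Dagny, Vidar.
Liv predeceased; the 1/6 allotted to Liv's branch passes to Liv's issue by representation.
The 1/6 is divided into 4 equal shares of 1/24 among Ylva, Ingeborg, Brynja, Sindre.
Ylva is living and takes 1/24.
Ingeborg predeceased; the 1/24 allotted to Ingeborg's branch passes to Ingeborg's issue by representation.
Hakon is the sole taker at this level and receives the full 1/24.
Brynja is living and takes 1/24.
Sindre is living and takes 1/24.
Gudrun predeceased; the 1/6 allotted to Gudrun's branch passes to Gudrun's issue by representation.
The 1/6 is divided into 3 equal shares of 1/18 among Ragna, Trygve, Kolbein.
Ragna is living and takes 1/18.
Trygve is living and takes 1/18.
Kolbein is living and takes 1/18.
Dagny is living and takes 1/6.
Vidar is living and takes 1/6.

Brynja 1/24; Dagny 1/6; Eirik 1/3; Hakon 1/24; Kolbein 1/18; Ragna 1/18; Sindre 1/24; Trygve 1/18; Vidar 1/6; Ylva 1/24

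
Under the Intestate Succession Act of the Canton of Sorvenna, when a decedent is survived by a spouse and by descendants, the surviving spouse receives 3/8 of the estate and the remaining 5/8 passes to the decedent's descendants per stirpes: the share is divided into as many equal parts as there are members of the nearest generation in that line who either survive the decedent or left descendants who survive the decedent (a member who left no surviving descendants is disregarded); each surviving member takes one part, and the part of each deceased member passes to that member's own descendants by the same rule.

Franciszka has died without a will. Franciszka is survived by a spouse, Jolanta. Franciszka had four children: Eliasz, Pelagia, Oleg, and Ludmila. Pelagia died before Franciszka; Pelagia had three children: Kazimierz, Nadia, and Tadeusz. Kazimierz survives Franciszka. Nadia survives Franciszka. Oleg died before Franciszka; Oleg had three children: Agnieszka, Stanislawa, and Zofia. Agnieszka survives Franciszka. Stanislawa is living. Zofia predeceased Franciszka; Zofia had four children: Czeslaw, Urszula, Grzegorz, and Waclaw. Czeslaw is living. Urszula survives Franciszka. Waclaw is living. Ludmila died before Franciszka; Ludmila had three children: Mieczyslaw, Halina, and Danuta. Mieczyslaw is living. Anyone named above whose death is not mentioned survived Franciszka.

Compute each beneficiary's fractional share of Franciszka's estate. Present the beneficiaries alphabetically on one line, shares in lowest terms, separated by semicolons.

Jolanta, as surviving spouse, takes 3/8.
The remaining 5/8 passes to Franciszka's descendants per stirpes.
The 5/8 is divided into 4 equal shares of 5/32 among Eliasz, Pelagia, Oleg, Ludmila.
Eliasz is living and takes 5/32.
Pelagia predeceased; the 5/32 allotted to Pelagia's branch passes to Pelagia's issue by representation.
The 5/32 is divided into 3 equal shares of 5/96 among Kazimierz, Nadia, Tadeusz.
Kazimierz is living and takes 5/96.
Nadia is living and takes 5/96.
Tadeusz is living and takes 5/96.
Oleg predeceased; the 5/32 allotted to Oleg's branch passes to Oleg's issue by representation.
The 5/32 is divided into 3 equal shares of 5/96 among Agnieszka, Stanislawa, Zofia.
Agnieszka is living and takes 5/96.
Stanislawa is living and takes 5/96.
Zofia predeceased; the 5/96 allotted to Zofia's branch passes to Zofia's issue by representation.
The 5/96 is divided into 4 equal shares of 5/384 among Czeslaw, Urszula, Grzegorz, Waclaw.
Czeslaw is living and takes 5/384.
Urszula is living and takes 5/384.
Grzegorz is living and takes 5/384.
Waclaw is living and takes 5/384.
Ludmila predeceased; the 5/32 allotted to Ludmila's branch passes to Ludmila's issue by representation.
The 5/32 is divided into 3 equal shares of 5/96 among Mieczyslaw, Halina, Danuta.
Mieczyslaw is living and takes 5/96.
Halina is living and takes 5/96.
Danuta is living and takes 5/96.

Agnieszka 5/96; Czeslaw 5/384; Danuta 5/96; Eliasz 5/32; Grzegorz 5/384; Halina 5/96; Jolanta 3/8; Kazimierz 5/96; Mieczyslaw 5/96; Nadia 5/96; Stanislawa 5/96; Tadeusz 5/96; Urszula 5/384; Waclaw 5/384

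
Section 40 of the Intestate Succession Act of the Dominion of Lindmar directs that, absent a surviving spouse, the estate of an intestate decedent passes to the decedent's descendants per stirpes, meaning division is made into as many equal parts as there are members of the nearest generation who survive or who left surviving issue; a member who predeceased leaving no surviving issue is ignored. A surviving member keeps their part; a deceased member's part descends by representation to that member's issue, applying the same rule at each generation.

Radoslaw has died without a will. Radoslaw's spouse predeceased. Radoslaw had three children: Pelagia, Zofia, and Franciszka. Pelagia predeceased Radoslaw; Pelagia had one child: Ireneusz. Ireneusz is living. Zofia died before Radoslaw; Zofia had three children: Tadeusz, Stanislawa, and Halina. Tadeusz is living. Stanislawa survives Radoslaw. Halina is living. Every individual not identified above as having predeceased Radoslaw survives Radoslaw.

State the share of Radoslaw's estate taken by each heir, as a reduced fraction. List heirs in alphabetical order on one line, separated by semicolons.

There is no surviving spouse, so the entire estate passes to Radoslaw's descendants per stirpes.
The estate is divided into 3 equal shares of 1/3 among Pelagia, Zofia, Franciszka.
Pelagia predeceased; the 1/3 allotted to Pelagia's branch passes to Pelagia's issue by representation.
Ireneusz is the sole taker at this level and receives the full 1/3.
Zofia predeceased; the 1/3 allotted to Zofia's branch passes to Zofia's issue by representation.
The 1/3 is divided into 3 equal shares of 1/9 among Tadeusz, Stanislawa, Halina.
Tadeusz is living and takes 1/9.
Stanislawa is living and takes 1/9.
Halina is living and takes 1/9.
Franciszka is living and takes 1/3.

Franciszka 1/3; Halina 1/9; Ireneusz 1/3; Stanislawa 1/9; Tadeusz 1/9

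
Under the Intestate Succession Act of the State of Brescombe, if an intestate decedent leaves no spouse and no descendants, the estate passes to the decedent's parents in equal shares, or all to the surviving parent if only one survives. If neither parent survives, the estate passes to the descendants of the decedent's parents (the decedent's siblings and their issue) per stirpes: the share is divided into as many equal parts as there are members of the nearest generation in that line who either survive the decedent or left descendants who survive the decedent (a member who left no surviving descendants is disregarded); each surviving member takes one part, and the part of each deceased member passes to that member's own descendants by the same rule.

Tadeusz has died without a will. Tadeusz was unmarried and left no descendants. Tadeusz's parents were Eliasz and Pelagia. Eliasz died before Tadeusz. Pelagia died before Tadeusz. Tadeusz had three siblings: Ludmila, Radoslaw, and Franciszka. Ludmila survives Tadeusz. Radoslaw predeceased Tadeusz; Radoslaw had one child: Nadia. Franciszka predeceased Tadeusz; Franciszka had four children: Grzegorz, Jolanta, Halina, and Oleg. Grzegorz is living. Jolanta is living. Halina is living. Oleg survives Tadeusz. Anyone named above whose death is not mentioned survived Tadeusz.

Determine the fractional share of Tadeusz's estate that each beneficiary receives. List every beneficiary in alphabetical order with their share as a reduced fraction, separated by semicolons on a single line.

Grzegorz 1/12; Halina 1/12; Jolanta 1/12; Ludmila 1/3; Nadia 1/3; Oleg 1/12

Neither parent survives and there are no descendants, so the estate passes to Tadeusz's siblings and their issue per stirpes.
The estate is divided into 3 equal shares of 1/3 among Ludmila, Radoslaw, Franciszka.
Ludmila is living and takes 1/3.
Radoslaw predeceased; the 1/3 allotted to Radoslaw's branch passes to Radoslaw's issue by representation.
Nadia is the sole taker at this level and receives the full 1/3.
Franciszka predeceased; the 1/3 allotted to Franciszka's branch passes to Franciszka's issue by representation.
The 1/3 is divided into 4 equal shares of 1/12 among Grzegorz, Jolanta, Halina, Oleg.
Grzegorz is living and takes 1/12.
Jolanta is living and takes 1/12.
Halina is living and takes 1/12.
Oleg is living and takes 1/12.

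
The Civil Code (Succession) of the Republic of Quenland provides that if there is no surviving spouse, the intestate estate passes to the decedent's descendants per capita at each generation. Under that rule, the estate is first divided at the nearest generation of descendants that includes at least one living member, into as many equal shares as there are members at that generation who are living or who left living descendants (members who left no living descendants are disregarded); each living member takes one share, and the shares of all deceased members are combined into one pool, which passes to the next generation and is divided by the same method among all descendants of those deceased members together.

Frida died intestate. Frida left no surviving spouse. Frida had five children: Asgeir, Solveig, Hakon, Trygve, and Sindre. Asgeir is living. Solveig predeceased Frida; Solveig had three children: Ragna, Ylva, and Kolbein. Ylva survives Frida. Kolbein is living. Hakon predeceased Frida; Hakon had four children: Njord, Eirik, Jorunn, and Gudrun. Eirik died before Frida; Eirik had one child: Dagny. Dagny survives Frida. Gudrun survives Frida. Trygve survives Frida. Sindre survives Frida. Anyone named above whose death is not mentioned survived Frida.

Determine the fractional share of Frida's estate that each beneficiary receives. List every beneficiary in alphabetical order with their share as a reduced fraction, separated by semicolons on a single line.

There is no surviving spouse, so the entire estate passes to Frida's descendants per capita at each generation.
At generation 1 (Asgeir, Solveig, Hakon, Trygve, Sindre) there are 5 shares of (1)/5 = 1/5 each.
Living: Asgeir, Trygve, and Sindre — each takes 1/5.
Deceased: Solveig and Hakon. Their combined 2/5 is pooled and carried to generation 2.
At generation 2 (Ragna, Ylva, Kolbein, Njord, Eirik, Jorunn, Gudrun) there are 7 shares of (2/5)/7 = 2/35 each.
Living: Ragna, Ylva, Kolbein, Njord, Jorunn, and Gudrun — each takes 2/35.
Deceased: Eirik. That 2/35 share is carried to generation 3.
At generation 3 (Dagny) there are 1 shares of (2/35)/1 = 2/35 each.
Living: Dagny — each takes 2/35.

Asgeir 1/5; Dagny 2/35; Gudrun 2/35; Jorunn 2/35; Kolbein 2/35; Njord 2/35; Ragna 2/35; Sindre 1/5; Trygve 1/5; Ylva 2/35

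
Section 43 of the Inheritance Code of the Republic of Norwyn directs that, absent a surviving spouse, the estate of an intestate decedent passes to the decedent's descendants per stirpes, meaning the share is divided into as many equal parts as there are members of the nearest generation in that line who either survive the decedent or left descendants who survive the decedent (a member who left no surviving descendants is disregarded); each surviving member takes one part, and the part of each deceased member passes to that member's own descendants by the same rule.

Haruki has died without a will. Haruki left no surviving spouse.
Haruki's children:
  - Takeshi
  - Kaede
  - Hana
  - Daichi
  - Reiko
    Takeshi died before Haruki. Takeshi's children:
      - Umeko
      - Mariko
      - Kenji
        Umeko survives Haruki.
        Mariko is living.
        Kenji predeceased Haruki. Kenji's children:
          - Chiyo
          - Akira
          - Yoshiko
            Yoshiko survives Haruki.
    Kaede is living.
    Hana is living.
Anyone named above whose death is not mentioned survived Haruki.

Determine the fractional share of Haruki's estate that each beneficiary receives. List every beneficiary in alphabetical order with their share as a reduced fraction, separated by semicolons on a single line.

There is no surviving spouse, so the entire estate passes to Haruki's descendants per stirpes.
The estate is divided into 5 equal shares of 1/5 among Takeshi, Kaede, Hana, Daichi, Reiko.
Takeshi predeceased; the 1/5 allotted to Takeshi's branch passes to Takeshi's issue by representation.
The 1/5 is divided into 3 equal shares of 1/15 among Umeko, Mariko, Kenji.
Umeko is living and takes 1/15.
Mariko is living and takes 1/15.
Kenji predeceased; the 1/15 allotted to Kenji's branch passes to Kenji's issue by representation.
The 1/15 is divided into 3 equal shares of 1/45 among Chiyo, Akira, Yoshiko.
Chiyo is living and takes 1/45.
Akira is living and takes 1/45.
Yoshiko is living and takes 1/45.
Kaede is living and takes 1/5.
Hana is living and takes 1/5.
Daichi is living and takes 1/5.
Reiko is living and takes 1/5.

Akira 1/45; Chiyo 1/45; Daichi 1/5; Hana 1/5; Kaede 1/5; Mariko 1/15; Reiko 1/5; Umeko 1/15; Yoshiko 1/45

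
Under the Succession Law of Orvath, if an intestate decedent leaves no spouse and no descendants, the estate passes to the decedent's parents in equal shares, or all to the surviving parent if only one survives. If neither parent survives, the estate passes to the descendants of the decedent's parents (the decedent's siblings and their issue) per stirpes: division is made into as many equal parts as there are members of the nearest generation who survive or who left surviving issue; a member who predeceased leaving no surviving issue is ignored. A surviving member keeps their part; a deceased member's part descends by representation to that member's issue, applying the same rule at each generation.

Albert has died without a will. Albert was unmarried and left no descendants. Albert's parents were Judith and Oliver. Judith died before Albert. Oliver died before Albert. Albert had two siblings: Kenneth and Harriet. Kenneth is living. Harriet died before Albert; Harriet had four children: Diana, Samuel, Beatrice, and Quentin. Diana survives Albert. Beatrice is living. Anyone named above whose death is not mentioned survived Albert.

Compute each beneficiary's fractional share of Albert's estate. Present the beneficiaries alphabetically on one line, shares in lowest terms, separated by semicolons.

Neither parent survives and there are no descendants, so the estate passes to Albert's siblings and their issue per stirpes.
The estate is divided into 2 equal shares of 1/2 among Kenneth, Harriet.
Kenneth is living and takes 1/2.
Harriet predeceased; the 1/2 allotted to Harriet's branch passes to Harriet's issue by representation.
The 1/2 is divided into 4 equal shares of 1/8 among Diana, Samuel, Beatrice, Quentin.
Diana is living and takes 1/8.
Samuel is living and takes 1/8.
Beatrice is living and takes 1/8.
Quentin is living and takes 1/8.

Beatrice 1/8; Diana 1/8; Kenneth 1/2; Quentin 1/8; Samuel 1/8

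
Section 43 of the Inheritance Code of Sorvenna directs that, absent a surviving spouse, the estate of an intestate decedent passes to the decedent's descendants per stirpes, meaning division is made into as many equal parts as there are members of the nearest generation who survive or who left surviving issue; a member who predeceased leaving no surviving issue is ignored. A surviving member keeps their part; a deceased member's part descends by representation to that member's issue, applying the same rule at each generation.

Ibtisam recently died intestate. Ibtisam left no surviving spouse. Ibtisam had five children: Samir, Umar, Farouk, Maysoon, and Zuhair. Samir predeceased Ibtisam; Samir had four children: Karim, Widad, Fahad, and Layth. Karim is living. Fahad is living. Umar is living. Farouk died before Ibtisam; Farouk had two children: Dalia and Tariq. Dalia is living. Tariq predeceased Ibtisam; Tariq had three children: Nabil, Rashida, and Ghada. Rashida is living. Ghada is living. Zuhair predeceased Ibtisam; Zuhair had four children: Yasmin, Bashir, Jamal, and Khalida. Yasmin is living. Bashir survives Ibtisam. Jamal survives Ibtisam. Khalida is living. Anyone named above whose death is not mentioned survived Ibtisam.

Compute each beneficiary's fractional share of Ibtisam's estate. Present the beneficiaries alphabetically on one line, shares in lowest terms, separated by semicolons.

Bashir 1/20; Dalia 1/10; Fahad 1/20; Ghada 1/30; Jamal 1/20; Karim 1/20; Khalida 1/20; Layth 1/20; Maysoon 1/5; Nabil 1/30; Rashida 1/30; Umar 1/5; Widad 1/20; Yasmin 1/20

There is no surviving spouse, so the entire estate passes to Ibtisam's descendants per stirpes.
The estate is divided into 5 equal shares of 1/5 among Samir, Umar, Farouk, Maysoon, Zuhair.
Samir predeceased; the 1/5 allotted to Samir's branch passes to Samir's issue by representation.
The 1/5 is divided into 4 equal shares of 1/20 among Karim, Widad, Fahad, Layth.
Karim is living and takes 1/20.
Widad is living and takes 1/20.
Fahad is living and takes 1/20.
Layth is living and takes 1/20.
Umar is living and takes 1/5.
Farouk predeceased; the 1/5 allotted to Farouk's branch passes to Farouk's issue by representation.
The 1/5 is divided into 2 equal shares of 1/10 among Dalia, Tariq.
Dalia is living and takes 1/10.
Tariq predeceased; the 1/10 allotted to Tariq's branch passes to Tariq's issue by representation.
The 1/10 is divided into 3 equal shares of 1/30 among Nabil, Rashida, Ghada.
Nabil is living and takes 1/30.
Rashida is living and takes 1/30.
Ghada is living and takes 1/30.
Maysoon is living and takes 1/5.
Zuhair predeceased; the 1/5 allotted to Zuhair's branch passes to Zuhair's issue by representation.
The 1/5 is divided into 4 equal shares of 1/20 among Yasmin, Bashir, Jamal, Khalida.
Yasmin is living and takes 1/20.
Bashir is living and takes 1/20.
Jamal is living and takes 1/20.
Khalida is living and takes 1/20.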